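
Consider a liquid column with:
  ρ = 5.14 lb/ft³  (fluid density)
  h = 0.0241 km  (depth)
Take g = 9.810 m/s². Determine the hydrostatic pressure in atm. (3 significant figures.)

0.192 atm

Directly: P = ρgh.
ρ = 5.14 lb/ft³ = 82.33 kg/m³; h = 0.0241 km = 24.10 m; g = 9.810 m/s².
P = 19466 Pa
19466 Pa × (1 atm / 1.013×10^5 Pa) = 0.1921 atm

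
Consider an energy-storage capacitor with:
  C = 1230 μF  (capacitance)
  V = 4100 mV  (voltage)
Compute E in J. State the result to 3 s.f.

Directly: E = ½CV².
C = 1230 μF = 0.001230 F; V = 4100 mV = 4.100 V.
E = 0.01034 J  (the unit combination reduces to kg·m²/s² = J)

0.0103 J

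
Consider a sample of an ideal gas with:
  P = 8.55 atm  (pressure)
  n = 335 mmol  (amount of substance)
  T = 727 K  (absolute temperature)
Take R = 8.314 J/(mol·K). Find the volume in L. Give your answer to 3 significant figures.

Solving PV = nRT for V: V = nRT/P.
P = 8.55 atm = 8.663×10^5 Pa; n = 335 mmol = 0.3350 mol; T = 727 K; R = 8.314 J/(mol·K).
V = 0.002337 m³
0.002337 m³ × (1 L / 0.001000 m³) = 2.337 L

2.34 L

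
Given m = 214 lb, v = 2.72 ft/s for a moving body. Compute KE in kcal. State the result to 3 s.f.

Directly: KE = ½mv².
m = 214 lb = 97.07 kg; v = 2.72 ft/s = 0.8291 m/s.
KE = 33.36 J
33.36 J × (1 kcal / 4184 J) = 0.007973 kcal

0.00797 kcal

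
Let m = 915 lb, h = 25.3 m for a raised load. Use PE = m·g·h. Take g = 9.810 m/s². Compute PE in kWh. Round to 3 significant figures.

PE is given directly by: PE = mgh.
m = 915 lb = 415.0 kg; h = 25.3 m; g = 9.810 m/s².
PE = 1.030×10^5 J
1.030×10^5 J × (1 kWh / 3.600×10^6 J) = 0.02861 kWh

0.0286 kWh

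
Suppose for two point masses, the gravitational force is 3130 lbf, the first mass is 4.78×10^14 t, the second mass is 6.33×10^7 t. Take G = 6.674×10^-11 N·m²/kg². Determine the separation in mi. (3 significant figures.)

7480 mi

From Newton's law of gravitation: r = √(G·m₁m₂/F).
F = 3130 lbf = 13923 N; m₁ = 4.78×10^14 t = 4.780×10^17 kg; m₂ = 6.33×10^7 t = 6.330×10^10 kg; G = 6.674×10^-11 N·m²/kg².
r = 1.204×10^7 m
1.204×10^7 m × (1 mi / 1609 m) = 7483 mi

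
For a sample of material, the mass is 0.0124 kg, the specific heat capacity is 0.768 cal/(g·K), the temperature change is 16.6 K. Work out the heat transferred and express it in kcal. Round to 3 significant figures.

Q is given directly by: Q = mcΔT.
m = 0.0124 kg; c = 0.768 cal/(g·K) = 3213 J/(kg·K); ΔT = 16.6 K.
Q = 661.4 J
661.4 J × (1 kcal / 4184 J) = 0.1581 kcal

0.158 kcal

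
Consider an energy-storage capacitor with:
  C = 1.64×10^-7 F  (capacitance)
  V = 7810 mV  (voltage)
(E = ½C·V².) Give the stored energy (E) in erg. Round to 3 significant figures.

50.0 erg

E is given directly by: E = ½CV².
C = 1.64×10^-7 F; V = 7810 mV = 7.810 V.
E = 5.002×10^-6 J
5.002×10^-6 J × (1 erg / 1.000×10^-7 J) = 50.02 erg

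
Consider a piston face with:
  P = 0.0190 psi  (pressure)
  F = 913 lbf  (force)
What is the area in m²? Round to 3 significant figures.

31.0 m²

Solving P = F/A for A: A = F/P.
P = 0.0190 psi = 131.0 Pa; F = 913 lbf = 4061 N.
A = 31.00 m²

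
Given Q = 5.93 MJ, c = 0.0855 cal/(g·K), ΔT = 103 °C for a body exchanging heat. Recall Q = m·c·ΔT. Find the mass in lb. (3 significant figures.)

Rearranging Q = m·c·ΔT for m: m = Q/(c·ΔT).
Q = 5.93 MJ = 5.930×10^6 J; c = 0.0855 cal/(g·K) = 357.7 J/(kg·K); ΔT = 103 °C = 103.0 K.
m = 160.9 kg
160.9 kg × (1 lb / 0.4536 kg) = 354.8 lb

355 lb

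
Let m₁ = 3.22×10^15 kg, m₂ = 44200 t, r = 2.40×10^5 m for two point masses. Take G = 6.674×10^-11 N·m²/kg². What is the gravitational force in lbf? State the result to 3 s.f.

37.1 lbf

Directly: F = Gm₁m₂/r².
m₁ = 3.22×10^15 kg; m₂ = 44200 t = 4.420×10^7 kg; r = 2.40×10^5 m; G = 6.674×10^-11 N·m²/kg².
F = 164.9 N
164.9 N × (1 lbf / 4.448 N) = 37.07 lbf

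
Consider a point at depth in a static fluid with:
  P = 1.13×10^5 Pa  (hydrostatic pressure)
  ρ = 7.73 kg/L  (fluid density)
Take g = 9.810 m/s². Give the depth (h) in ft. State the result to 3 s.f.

Rearranging P = ρ·g·h for h: h = P/(ρ·g).
P = 1.13×10^5 Pa; ρ = 7.73 kg/L = 7730 kg/m³; g = 9.810 m/s².
h = 1.490 m
1.490 m × (1 ft / 0.3048 m) = 4.889 ft

4.89 ft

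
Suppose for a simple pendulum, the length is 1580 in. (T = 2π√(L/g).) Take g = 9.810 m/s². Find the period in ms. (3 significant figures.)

12700 ms

T is given directly by: T = 2π√(L/g).
L = 1580 in = 40.13 m; g = 9.810 m/s².
T = 12.71 s
12.71 s × (1 ms / 0.001000 s) = 12708 ms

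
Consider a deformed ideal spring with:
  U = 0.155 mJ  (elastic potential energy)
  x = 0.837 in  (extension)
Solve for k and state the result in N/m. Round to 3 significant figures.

0.686 N/m

Rearranging U = ½k·x² for k: k = 2U/x².
U = 0.155 mJ = 1.550×10^-4 J; x = 0.837 in = 0.02126 m.
k = 0.6859 N/m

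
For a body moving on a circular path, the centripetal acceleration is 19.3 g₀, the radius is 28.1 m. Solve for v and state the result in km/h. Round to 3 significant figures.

Rearranging a = v²/r for v: v = √(a·r).
a = 19.3 g₀ = 189.3 m/s²; r = 28.1 m.
v = 72.93 m/s
72.93 m/s × (1 km/h / 0.2778 m/s) = 262.5 km/h

263 km/h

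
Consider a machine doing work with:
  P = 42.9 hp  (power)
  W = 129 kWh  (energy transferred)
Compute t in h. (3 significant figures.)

Solving P = W/t for t: t = W/P.
P = 42.9 hp = 31991 W; W = 129 kWh = 4.644×10^8 J.
t = 14517 s
14517 s × (1 h / 3600 s) = 4.032 h

4.03 h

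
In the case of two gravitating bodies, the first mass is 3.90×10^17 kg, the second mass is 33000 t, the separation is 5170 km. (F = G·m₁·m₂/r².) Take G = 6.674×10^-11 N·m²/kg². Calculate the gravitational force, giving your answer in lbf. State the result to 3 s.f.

7.22 lbf

From Newton's law of gravitation: F = Gm₁m₂/r².
m₁ = 3.90×10^17 kg; m₂ = 33000 t = 3.300×10^7 kg; r = 5170 km = 5.170×10^6 m; G = 6.674×10^-11 N·m²/kg².
F = 32.14 N
32.14 N × (1 lbf / 4.448 N) = 7.224 lbf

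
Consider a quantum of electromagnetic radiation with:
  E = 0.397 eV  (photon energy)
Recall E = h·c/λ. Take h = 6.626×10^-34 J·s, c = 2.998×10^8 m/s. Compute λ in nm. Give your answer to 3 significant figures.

3120 nm

Solving E = h·c/λ for λ: λ = hc/E.
E = 0.397 eV = 6.361×10^-20 J; h = 6.626×10^-34 J·s; c = 2.998×10^8 m/s.
λ = 3.123×10^-6 m
3.123×10^-6 m × (1 nm / 1.000×10^-9 m) = 3123 nm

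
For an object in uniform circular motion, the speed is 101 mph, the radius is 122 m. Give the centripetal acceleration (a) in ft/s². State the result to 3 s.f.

54.8 ft/s²

a is given directly by: a = v²/r.
v = 101 mph = 45.15 m/s; r = 122 m.
a = 16.71 m/s²
16.71 m/s² × (1 ft/s² / 0.3048 m/s²) = 54.82 ft/s²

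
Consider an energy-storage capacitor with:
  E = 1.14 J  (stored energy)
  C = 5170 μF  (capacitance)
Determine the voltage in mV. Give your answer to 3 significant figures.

Rearranging: V = √(2E/C).
E = 1.14 J; C = 5170 μF = 0.005170 F.
V = 21.00 V
21.00 V × (1 mV / 0.001000 V) = 21000 mV

21000 mV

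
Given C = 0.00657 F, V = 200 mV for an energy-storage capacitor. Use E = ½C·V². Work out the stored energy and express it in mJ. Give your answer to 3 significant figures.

0.131 mJ

E is given directly by: E = ½CV².
C = 0.00657 F; V = 200 mV = 0.2000 V.
E = 1.314×10^-4 J  (the unit combination reduces to kg·m²/s² = J)
1.314×10^-4 J × (1 mJ / 0.001000 J) = 0.1314 mJ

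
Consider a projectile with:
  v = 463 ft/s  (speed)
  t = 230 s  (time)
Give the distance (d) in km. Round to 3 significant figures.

32.5 km

Solving v = d/t for d: d = v·t.
v = 463 ft/s = 141.1 m/s; t = 230 s.
d = 32458 m
32458 m × (1 km / 1000 m) = 32.46 km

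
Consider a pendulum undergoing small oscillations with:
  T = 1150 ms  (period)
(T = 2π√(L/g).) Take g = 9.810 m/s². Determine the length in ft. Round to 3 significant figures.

1.08 ft

Rearranging T = 2π√(L/g) for L: L = g·(T/2π)².
T = 1150 ms = 1.150 s; g = 9.810 m/s².
L = 0.3286 m
0.3286 m × (1 ft / 0.3048 m) = 1.078 ft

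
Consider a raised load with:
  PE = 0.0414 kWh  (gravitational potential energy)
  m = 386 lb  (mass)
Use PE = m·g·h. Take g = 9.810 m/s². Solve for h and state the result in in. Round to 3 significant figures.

Rearranging: h = PE/(m·g).
PE = 0.0414 kWh = 1.490×10^5 J; m = 386 lb = 175.1 kg; g = 9.810 m/s².
h = 86.77 m
86.77 m × (1 in / 0.02540 m) = 3416 in

3420 in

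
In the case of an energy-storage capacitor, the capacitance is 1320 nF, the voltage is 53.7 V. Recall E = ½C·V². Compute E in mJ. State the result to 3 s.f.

1.90 mJ

Directly: E = ½CV².
C = 1320 nF = 1.320×10^-6 F; V = 53.7 V.
E = 0.001903 J  (the unit combination reduces to kg·m²/s² = J)
0.001903 J × (1 mJ / 0.001000 J) = 1.903 mJ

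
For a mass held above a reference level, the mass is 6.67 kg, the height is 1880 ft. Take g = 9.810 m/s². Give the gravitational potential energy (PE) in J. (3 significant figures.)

37500 J

Directly: PE = mgh.
m = 6.67 kg; h = 1880 ft = 573.0 m; g = 9.810 m/s².
PE = 37495 J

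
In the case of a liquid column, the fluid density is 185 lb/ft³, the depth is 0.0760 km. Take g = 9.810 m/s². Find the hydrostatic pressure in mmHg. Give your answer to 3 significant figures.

Directly: P = ρgh.
ρ = 185 lb/ft³ = 2963 kg/m³; h = 0.0760 km = 76.00 m; g = 9.810 m/s².
P = 2.209×10^6 Pa
2.209×10^6 Pa × (1 mmHg / 133.3 Pa) = 16572 mmHg

16600 mmHg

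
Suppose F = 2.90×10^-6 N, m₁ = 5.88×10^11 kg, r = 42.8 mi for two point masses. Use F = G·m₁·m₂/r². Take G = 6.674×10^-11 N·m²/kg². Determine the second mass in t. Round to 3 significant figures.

From Newton's law of gravitation: m₂ = F·r²/(G·m₁).
F = 2.90×10^-6 N; m₁ = 5.88×10^11 kg; r = 42.8 mi = 68880 m; G = 6.674×10^-11 N·m²/kg².
m₂ = 350.6 kg
350.6 kg × (1 t / 1000 kg) = 0.3506 t

0.351 t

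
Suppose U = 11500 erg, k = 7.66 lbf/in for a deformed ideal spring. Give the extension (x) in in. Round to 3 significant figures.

0.0516 in

Rearranging: x = √(2U/k).
U = 11500 erg = 0.001150 J; k = 7.66 lbf/in = 1341 N/m.
x = 0.001309 m
0.001309 m × (1 in / 0.02540 m) = 0.05155 in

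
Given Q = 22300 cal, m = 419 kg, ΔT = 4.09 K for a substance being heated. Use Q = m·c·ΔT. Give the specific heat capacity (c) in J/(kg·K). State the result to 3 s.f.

54.4 J/(kg·K)

Rearranging Q = m·c·ΔT for c: c = Q/(m·ΔT).
Q = 22300 cal = 93303 J; m = 419 kg; ΔT = 4.09 K.
c = 54.45 J/(kg·K)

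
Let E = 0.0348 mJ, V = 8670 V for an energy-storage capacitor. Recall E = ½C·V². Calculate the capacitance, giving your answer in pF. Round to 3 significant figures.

0.926 pF

Rearranging: C = 2E/V².
E = 0.0348 mJ = 3.480×10^-5 J; V = 8670 V.
C = 9.259×10^-13 F
9.259×10^-13 F × (1 pF / 1.000×10^-12 F) = 0.9259 pF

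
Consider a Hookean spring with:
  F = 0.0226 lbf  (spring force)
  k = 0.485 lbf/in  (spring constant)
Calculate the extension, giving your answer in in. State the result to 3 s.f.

From Hooke's law: x = F/k.
F = 0.0226 lbf = 0.1005 N; k = 0.485 lbf/in = 84.94 N/m.
x = 0.001184 m
0.001184 m × (1 in / 0.02540 m) = 0.04660 in

0.0466 in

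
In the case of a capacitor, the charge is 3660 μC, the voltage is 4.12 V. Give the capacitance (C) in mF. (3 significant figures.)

C is given directly by: C = Q/V.
Q = 3660 μC = 0.003660 C; V = 4.12 V.
C = 8.883×10^-4 F
8.883×10^-4 F × (1 mF / 0.001000 F) = 0.8883 mF

0.888 mF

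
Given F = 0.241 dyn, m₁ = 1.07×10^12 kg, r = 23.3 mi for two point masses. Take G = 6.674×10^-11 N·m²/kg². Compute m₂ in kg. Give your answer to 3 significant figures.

Solving F = G·m₁·m₂/r² for m₂: m₂ = F·r²/(G·m₁).
F = 0.241 dyn = 2.410×10^-6 N; m₁ = 1.07×10^12 kg; r = 23.3 mi = 37498 m; G = 6.674×10^-11 N·m²/kg².
m₂ = 47.45 kg

47.5 kg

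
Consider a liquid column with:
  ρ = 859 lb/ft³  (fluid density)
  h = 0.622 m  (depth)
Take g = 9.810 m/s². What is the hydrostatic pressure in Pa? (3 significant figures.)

Directly: P = ρgh.
ρ = 859 lb/ft³ = 13760 kg/m³; h = 0.622 m; g = 9.810 m/s².
P = 83960 Pa

84000 Pa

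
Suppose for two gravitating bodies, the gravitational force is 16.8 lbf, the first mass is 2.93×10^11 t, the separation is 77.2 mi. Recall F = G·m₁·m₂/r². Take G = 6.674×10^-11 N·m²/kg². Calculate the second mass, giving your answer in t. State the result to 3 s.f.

59000 t

Rearranging: m₂ = F·r²/(G·m₁).
F = 16.8 lbf = 74.73 N; m₁ = 2.93×10^11 t = 2.930×10^14 kg; r = 77.2 mi = 1.242×10^5 m; G = 6.674×10^-11 N·m²/kg².
m₂ = 5.899×10^7 kg
5.899×10^7 kg × (1 t / 1000 kg) = 58989 t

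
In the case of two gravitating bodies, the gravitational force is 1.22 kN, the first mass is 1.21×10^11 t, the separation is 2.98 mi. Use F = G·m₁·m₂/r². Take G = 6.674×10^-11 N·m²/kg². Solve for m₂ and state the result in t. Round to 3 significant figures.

Rearranging F = G·m₁·m₂/r² for m₂: m₂ = F·r²/(G·m₁).
F = 1.22 kN = 1220 N; m₁ = 1.21×10^11 t = 1.210×10^14 kg; r = 2.98 mi = 4796 m; G = 6.674×10^-11 N·m²/kg².
m₂ = 3.475×10^6 kg
3.475×10^6 kg × (1 t / 1000 kg) = 3475 t

3470 t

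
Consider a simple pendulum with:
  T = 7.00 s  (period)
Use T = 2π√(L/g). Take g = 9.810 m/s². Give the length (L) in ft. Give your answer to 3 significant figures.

Rearranging: L = g·(T/2π)².
T = 7.00 s; g = 9.810 m/s².
L = 12.18 m
12.18 m × (1 ft / 0.3048 m) = 39.95 ft

39.9 ft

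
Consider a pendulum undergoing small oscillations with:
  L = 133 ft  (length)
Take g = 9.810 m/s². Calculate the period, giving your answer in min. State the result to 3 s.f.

0.213 min

Directly: T = 2π√(L/g).
L = 133 ft = 40.54 m; g = 9.810 m/s².
T = 12.77 s
12.77 s × (1 min / 60.00 s) = 0.2129 min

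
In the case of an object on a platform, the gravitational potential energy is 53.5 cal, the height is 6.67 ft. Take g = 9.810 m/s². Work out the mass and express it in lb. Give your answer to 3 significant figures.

24.7 lb

Rearranging: m = PE/(g·h).
PE = 53.5 cal = 223.8 J; h = 6.67 ft = 2.033 m; g = 9.810 m/s².
m = 11.22 kg
11.22 kg × (1 lb / 0.4536 kg) = 24.74 lb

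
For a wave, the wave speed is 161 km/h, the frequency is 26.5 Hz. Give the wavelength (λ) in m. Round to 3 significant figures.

Solving v = f·λ for λ: λ = v/f.
v = 161 km/h = 44.72 m/s; f = 26.5 Hz.
λ = 1.688 m

1.69 m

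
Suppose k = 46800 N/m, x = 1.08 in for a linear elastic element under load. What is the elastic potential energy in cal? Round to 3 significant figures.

4.21 cal

U is given directly by: U = ½kx².
k = 46800 N/m; x = 1.08 in = 0.02743 m.
U = 17.61 J  (the unit combination reduces to kg·m²/s² = J)
17.61 J × (1 cal / 4.184 J) = 4.209 cal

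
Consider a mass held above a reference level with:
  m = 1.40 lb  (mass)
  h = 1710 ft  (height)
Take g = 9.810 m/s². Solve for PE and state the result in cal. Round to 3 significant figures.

776 cal

PE is given directly by: PE = mgh.
m = 1.40 lb = 0.6350 kg; h = 1710 ft = 521.2 m; g = 9.810 m/s².
PE = 3247 J  (the unit combination reduces to kg·m²/s² = J)
3247 J × (1 cal / 4.184 J) = 776.0 cal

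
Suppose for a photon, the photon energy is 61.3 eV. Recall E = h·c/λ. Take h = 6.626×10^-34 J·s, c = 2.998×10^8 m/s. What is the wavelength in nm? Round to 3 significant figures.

20.2 nm

Solving E = h·c/λ for λ: λ = hc/E.
E = 61.3 eV = 9.821×10^-18 J; h = 6.626×10^-34 J·s; c = 2.998×10^8 m/s.
λ = 2.023×10^-8 m
2.023×10^-8 m × (1 nm / 1.000×10^-9 m) = 20.23 nm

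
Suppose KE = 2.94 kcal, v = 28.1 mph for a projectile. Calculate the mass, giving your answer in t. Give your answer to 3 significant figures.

Solving KE = ½mv² for m: m = 2·KE/v².
KE = 2.94 kcal = 12301 J; v = 28.1 mph = 12.56 m/s.
m = 155.9 kg
155.9 kg × (1 t / 1000 kg) = 0.1559 t

0.156 t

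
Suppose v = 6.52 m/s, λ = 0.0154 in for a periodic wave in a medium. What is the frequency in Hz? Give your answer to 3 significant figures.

Rearranging: f = v/λ.
v = 6.52 m/s; λ = 0.0154 in = 3.912×10^-4 m.
f = 16668 Hz

16700 Hz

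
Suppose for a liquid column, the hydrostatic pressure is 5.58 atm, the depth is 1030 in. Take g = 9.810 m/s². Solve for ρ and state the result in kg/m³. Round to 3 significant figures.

2200 kg/m³

Rearranging: ρ = P/(g·h).
P = 5.58 atm = 5.654×10^5 Pa; h = 1030 in = 26.16 m; g = 9.810 m/s².
ρ = 2203 kg/m³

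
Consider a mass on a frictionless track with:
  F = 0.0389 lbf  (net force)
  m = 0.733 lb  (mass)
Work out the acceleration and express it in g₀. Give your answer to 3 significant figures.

0.0531 g₀

Rearranging: a = F/m.
F = 0.0389 lbf = 0.1730 N; m = 0.733 lb = 0.3325 kg.
a = 0.5204 m/s²
0.5204 m/s² × (1 g₀ / 9.807 m/s²) = 0.05307 g₀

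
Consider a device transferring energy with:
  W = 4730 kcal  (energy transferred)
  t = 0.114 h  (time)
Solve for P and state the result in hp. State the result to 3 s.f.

64.7 hp

P is given directly by: P = W/t.
W = 4730 kcal = 1.979×10^7 J; t = 0.114 h = 410.4 s.
P = 48222 W  (the unit combination reduces to kg·m²/s³ = W)
48222 W × (1 hp / 745.7 W) = 64.67 hp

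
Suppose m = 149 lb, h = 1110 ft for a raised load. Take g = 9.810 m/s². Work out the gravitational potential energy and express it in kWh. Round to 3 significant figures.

0.0623 kWh

PE is given directly by: PE = mgh.
m = 149 lb = 67.59 kg; h = 1110 ft = 338.3 m; g = 9.810 m/s².
PE = 2.243×10^5 J
2.243×10^5 J × (1 kWh / 3.600×10^6 J) = 0.06231 kWh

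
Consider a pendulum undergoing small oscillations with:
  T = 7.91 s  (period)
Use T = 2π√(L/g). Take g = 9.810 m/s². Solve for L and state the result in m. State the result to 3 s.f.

15.5 m

Rearranging T = 2π√(L/g) for L: L = g·(T/2π)².
T = 7.91 s; g = 9.810 m/s².
L = 15.55 m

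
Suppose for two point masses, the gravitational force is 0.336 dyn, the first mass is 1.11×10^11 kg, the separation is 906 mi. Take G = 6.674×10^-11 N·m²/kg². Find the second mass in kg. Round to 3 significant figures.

From Newton's law of gravitation: m₂ = F·r²/(G·m₁).
F = 0.336 dyn = 3.360×10^-6 N; m₁ = 1.11×10^11 kg; r = 906 mi = 1.458×10^6 m; G = 6.674×10^-11 N·m²/kg².
m₂ = 9.642×10^5 kg

9.64×10^5 kg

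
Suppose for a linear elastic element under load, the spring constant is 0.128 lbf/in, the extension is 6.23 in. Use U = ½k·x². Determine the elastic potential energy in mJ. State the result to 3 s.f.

281 mJ

Directly: U = ½kx².
k = 0.128 lbf/in = 22.42 N/m; x = 6.23 in = 0.1582 m.
U = 0.2807 J
0.2807 J × (1 mJ / 0.001000 J) = 280.7 mJ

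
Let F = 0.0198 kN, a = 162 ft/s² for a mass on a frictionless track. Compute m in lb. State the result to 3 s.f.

Solving F = m·a for m: m = F/a.
F = 0.0198 kN = 19.80 N; a = 162 ft/s² = 49.38 m/s².
m = 0.4010 kg
0.4010 kg × (1 lb / 0.4536 kg) = 0.8840 lb

0.884 lb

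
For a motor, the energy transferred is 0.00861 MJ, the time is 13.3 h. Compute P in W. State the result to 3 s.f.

0.180 W

Directly: P = W/t.
W = 0.00861 MJ = 8610 J; t = 13.3 h = 47880 s.
P = 0.1798 W  (the unit combination reduces to kg·m²/s³ = W)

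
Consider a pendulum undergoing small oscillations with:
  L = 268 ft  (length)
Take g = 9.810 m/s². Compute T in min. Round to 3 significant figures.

0.302 min

Directly: T = 2π√(L/g).
L = 268 ft = 81.69 m; g = 9.810 m/s².
T = 18.13 s
18.13 s × (1 min / 60.00 s) = 0.3022 min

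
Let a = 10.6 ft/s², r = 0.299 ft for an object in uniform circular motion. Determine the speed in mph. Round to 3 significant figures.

Solving a = v²/r for v: v = √(a·r).
a = 10.6 ft/s² = 3.231 m/s²; r = 0.299 ft = 0.09114 m.
v = 0.5426 m/s
0.5426 m/s × (1 mph / 0.4470 m/s) = 1.214 mph

1.21 mph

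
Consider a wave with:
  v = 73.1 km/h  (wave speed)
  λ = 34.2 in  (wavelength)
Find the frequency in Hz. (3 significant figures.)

23.4 Hz

Rearranging v = f·λ for f: f = v/λ.
v = 73.1 km/h = 20.31 m/s; λ = 34.2 in = 0.8687 m.
f = 23.38 Hz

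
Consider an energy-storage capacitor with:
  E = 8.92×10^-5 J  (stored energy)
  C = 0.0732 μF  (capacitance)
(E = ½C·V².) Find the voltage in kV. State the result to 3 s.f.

Rearranging E = ½C·V² for V: V = √(2E/C).
E = 8.92×10^-5 J; C = 0.0732 μF = 7.320×10^-8 F.
V = 49.37 V
49.37 V × (1 kV / 1000 V) = 0.04937 kV

0.0494 kV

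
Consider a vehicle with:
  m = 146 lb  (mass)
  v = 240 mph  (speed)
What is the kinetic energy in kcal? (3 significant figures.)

91.1 kcal

KE is given directly by: KE = ½mv².
m = 146 lb = 66.22 kg; v = 240 mph = 107.3 m/s.
KE = 3.812×10^5 J  (the unit combination reduces to kg·m²/s² = J)
3.812×10^5 J × (1 kcal / 4184 J) = 91.10 kcal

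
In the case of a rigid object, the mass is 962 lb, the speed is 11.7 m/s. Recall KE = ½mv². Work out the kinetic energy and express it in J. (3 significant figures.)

Directly: KE = ½mv².
m = 962 lb = 436.4 kg; v = 11.7 m/s.
KE = 29866 J  (the unit combination reduces to kg·m²/s² = J)

29900 J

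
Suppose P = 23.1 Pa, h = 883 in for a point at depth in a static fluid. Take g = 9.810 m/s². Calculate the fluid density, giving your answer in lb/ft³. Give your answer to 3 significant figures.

0.00655 lb/ft³

Rearranging: ρ = P/(g·h).
P = 23.1 Pa; h = 883 in = 22.43 m; g = 9.810 m/s².
ρ = 0.1050 kg/m³
0.1050 kg/m³ × (1 lb/ft³ / 16.02 kg/m³) = 0.006554 lb/ft³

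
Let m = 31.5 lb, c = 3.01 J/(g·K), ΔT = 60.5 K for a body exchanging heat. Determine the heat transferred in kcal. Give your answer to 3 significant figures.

622 kcal

Q is given directly by: Q = mcΔT.
m = 31.5 lb = 14.29 kg; c = 3.01 J/(g·K) = 3010 J/(kg·K); ΔT = 60.5 K.
Q = 2.602×10^6 J
2.602×10^6 J × (1 kcal / 4184 J) = 621.9 kcal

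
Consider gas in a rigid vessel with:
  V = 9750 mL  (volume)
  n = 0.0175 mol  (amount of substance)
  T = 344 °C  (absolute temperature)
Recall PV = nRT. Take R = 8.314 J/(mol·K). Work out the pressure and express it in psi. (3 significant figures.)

1.34 psi

From the ideal-gas law: P = nRT/V.
V = 9750 mL = 0.009750 m³; n = 0.0175 mol; T = 344 °C = 617.1 K; R = 8.314 J/(mol·K).
P = 9209 Pa
9209 Pa × (1 psi / 6895 Pa) = 1.336 psi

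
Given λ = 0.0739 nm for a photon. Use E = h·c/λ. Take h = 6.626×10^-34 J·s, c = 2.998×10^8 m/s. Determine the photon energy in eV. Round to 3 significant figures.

16800 eV

Directly: E = hc/λ.
λ = 0.0739 nm = 7.390×10^-11 m; h = 6.626×10^-34 J·s; c = 2.998×10^8 m/s.
E = 2.688×10^-15 J
2.688×10^-15 J × (1 eV / 1.602×10^-19 J) = 16778 eV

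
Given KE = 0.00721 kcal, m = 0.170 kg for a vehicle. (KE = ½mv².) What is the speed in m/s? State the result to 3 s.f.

18.8 m/s

Rearranging: v = √(2·KE/m).
KE = 0.00721 kcal = 30.17 J; m = 0.170 kg.
v = 18.84 m/s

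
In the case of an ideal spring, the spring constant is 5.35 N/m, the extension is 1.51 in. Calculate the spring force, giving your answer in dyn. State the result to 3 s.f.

20500 dyn

F is given directly by: F = kx.
k = 5.35 N/m; x = 1.51 in = 0.03835 m.
F = 0.2052 N  (the unit combination reduces to kg·m/s² = N)
0.2052 N × (1 dyn / 1.000×10^-5 N) = 20519 dyn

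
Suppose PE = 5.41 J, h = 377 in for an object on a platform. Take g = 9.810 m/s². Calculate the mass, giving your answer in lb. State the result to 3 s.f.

Rearranging PE = m·g·h for m: m = PE/(g·h).
PE = 5.41 J; h = 377 in = 9.576 m; g = 9.810 m/s².
m = 0.05759 kg
0.05759 kg × (1 lb / 0.4536 kg) = 0.1270 lb

0.127 lb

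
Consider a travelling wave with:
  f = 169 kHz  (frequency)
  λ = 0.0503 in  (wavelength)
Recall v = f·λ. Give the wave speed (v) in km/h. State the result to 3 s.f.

Directly: v = fλ.
f = 169 kHz = 1.690×10^5 Hz; λ = 0.0503 in = 0.001278 m.
v = 215.9 m/s
215.9 m/s × (1 km/h / 0.2778 m/s) = 777.3 km/h

777 km/h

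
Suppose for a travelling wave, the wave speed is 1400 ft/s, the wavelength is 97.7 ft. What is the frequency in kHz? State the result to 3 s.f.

0.0143 kHz

Rearranging v = f·λ for f: f = v/λ.
v = 1400 ft/s = 426.7 m/s; λ = 97.7 ft = 29.78 m.
f = 14.33 Hz
14.33 Hz × (1 kHz / 1000 Hz) = 0.01433 kHz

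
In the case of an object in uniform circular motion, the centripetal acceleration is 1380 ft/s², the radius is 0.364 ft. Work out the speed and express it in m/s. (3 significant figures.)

6.83 m/s

Rearranging a = v²/r for v: v = √(a·r).
a = 1380 ft/s² = 420.6 m/s²; r = 0.364 ft = 0.1109 m.
v = 6.831 m/s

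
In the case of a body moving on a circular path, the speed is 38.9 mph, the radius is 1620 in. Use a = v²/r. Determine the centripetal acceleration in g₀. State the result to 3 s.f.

Directly: a = v²/r.
v = 38.9 mph = 17.39 m/s; r = 1620 in = 41.15 m.
a = 7.349 m/s²
7.349 m/s² × (1 g₀ / 9.807 m/s²) = 0.7494 g₀

0.749 g₀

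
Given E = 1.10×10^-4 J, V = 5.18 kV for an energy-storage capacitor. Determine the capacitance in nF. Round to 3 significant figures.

Rearranging E = ½C·V² for C: C = 2E/V².
E = 1.10×10^-4 J; V = 5.18 kV = 5180 V.
C = 8.199×10^-12 F
8.199×10^-12 F × (1 nF / 1.000×10^-9 F) = 0.008199 nF

0.00820 nF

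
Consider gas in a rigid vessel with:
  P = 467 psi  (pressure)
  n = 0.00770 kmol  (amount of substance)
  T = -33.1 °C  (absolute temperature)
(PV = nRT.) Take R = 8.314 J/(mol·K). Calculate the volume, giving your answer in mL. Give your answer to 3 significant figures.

Rearranging: V = nRT/P.
P = 467 psi = 3.220×10^6 Pa; n = 0.00770 kmol = 7.700 mol; T = -33.1 °C = 240.0 K; R = 8.314 J/(mol·K).
V = 0.004773 m³
0.004773 m³ × (1 mL / 1.000×10^-6 m³) = 4773 mL

4770 mL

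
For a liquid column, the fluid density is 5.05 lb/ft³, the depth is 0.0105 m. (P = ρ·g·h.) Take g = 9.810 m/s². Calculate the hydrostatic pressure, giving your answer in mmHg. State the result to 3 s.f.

Directly: P = ρgh.
ρ = 5.05 lb/ft³ = 80.89 kg/m³; h = 0.0105 m; g = 9.810 m/s².
P = 8.332 Pa
8.332 Pa × (1 mmHg / 133.3 Pa) = 0.06250 mmHg

0.0625 mmHg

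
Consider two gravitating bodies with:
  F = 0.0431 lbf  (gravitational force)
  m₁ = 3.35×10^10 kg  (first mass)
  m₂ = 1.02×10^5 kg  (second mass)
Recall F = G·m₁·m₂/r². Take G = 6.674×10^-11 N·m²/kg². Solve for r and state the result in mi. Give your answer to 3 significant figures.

Rearranging: r = √(G·m₁m₂/F).
F = 0.0431 lbf = 0.1917 N; m₁ = 3.35×10^10 kg; m₂ = 1.02×10^5 kg; G = 6.674×10^-11 N·m²/kg².
r = 1091 m
1091 m × (1 mi / 1609 m) = 0.6777 mi

0.678 mi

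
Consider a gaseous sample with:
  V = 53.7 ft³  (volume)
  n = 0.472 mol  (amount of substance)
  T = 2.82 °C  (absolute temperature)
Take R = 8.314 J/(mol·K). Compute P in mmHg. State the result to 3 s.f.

5.34 mmHg

From the ideal-gas law: P = nRT/V.
V = 53.7 ft³ = 1.521 m³; n = 0.472 mol; T = 2.82 °C = 276.0 K; R = 8.314 J/(mol·K).
P = 712.2 Pa
712.2 Pa × (1 mmHg / 133.3 Pa) = 5.342 mmHg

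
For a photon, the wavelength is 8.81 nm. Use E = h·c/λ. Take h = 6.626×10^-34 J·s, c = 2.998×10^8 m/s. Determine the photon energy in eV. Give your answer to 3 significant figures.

Directly: E = hc/λ.
λ = 8.81 nm = 8.810×10^-9 m; h = 6.626×10^-34 J·s; c = 2.998×10^8 m/s.
E = 2.255×10^-17 J  (the unit combination reduces to kg·m²/s² = J)
2.255×10^-17 J × (1 eV / 1.602×10^-19 J) = 140.7 eV

141 eV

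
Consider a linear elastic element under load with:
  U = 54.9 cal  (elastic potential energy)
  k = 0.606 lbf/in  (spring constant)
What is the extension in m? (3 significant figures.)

2.08 m

Solving U = ½k·x² for x: x = √(2U/k).
U = 54.9 cal = 229.7 J; k = 0.606 lbf/in = 106.1 N/m.
x = 2.081 m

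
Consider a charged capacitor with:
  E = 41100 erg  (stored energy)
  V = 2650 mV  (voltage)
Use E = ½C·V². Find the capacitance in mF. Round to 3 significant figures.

1.17 mF

Rearranging E = ½C·V² for C: C = 2E/V².
E = 41100 erg = 0.004110 J; V = 2650 mV = 2.650 V.
C = 0.001171 F
0.001171 F × (1 mF / 0.001000 F) = 1.171 mF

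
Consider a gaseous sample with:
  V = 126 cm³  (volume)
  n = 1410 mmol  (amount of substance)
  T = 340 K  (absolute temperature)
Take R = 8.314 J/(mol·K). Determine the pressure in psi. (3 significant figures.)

Directly: P = nRT/V.
V = 126 cm³ = 1.260×10^-4 m³; n = 1410 mmol = 1.410 mol; T = 340 K; R = 8.314 J/(mol·K).
P = 3.163×10^7 Pa  (the unit combination reduces to kg/(m·s²) = Pa)
3.163×10^7 Pa × (1 psi / 6895 Pa) = 4588 psi

4590 psi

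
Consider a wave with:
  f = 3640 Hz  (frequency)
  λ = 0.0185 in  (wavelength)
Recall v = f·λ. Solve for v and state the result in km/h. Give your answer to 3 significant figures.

6.16 km/h

v is given directly by: v = fλ.
f = 3640 Hz; λ = 0.0185 in = 4.699×10^-4 m.
v = 1.710 m/s
1.710 m/s × (1 km/h / 0.2778 m/s) = 6.158 km/h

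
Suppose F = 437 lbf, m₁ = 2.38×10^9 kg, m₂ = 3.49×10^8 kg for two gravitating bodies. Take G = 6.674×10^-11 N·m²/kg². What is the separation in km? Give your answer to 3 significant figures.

0.169 km

From Newton's law of gravitation: r = √(G·m₁m₂/F).
F = 437 lbf = 1944 N; m₁ = 2.38×10^9 kg; m₂ = 3.49×10^8 kg; G = 6.674×10^-11 N·m²/kg².
r = 168.9 m
168.9 m × (1 km / 1000 m) = 0.1689 km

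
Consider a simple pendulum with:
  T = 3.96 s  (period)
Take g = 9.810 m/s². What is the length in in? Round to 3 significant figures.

153 in

Rearranging T = 2π√(L/g) for L: L = g·(T/2π)².
T = 3.96 s; g = 9.810 m/s².
L = 3.897 m
3.897 m × (1 in / 0.02540 m) = 153.4 in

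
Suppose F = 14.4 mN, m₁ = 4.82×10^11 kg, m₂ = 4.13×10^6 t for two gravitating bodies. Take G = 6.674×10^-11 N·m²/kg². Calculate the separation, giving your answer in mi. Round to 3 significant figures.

Rearranging F = G·m₁·m₂/r² for r: r = √(G·m₁m₂/F).
F = 14.4 mN = 0.01440 N; m₁ = 4.82×10^11 kg; m₂ = 4.13×10^6 t = 4.130×10^9 kg; G = 6.674×10^-11 N·m²/kg².
r = 3.037×10^6 m
3.037×10^6 m × (1 mi / 1609 m) = 1887 mi

1890 mi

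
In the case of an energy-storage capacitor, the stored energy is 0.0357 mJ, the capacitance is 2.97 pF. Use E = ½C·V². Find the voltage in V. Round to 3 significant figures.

4900 V

Rearranging: V = √(2E/C).
E = 0.0357 mJ = 3.570×10^-5 J; C = 2.97 pF = 2.970×10^-12 F.
V = 4903 V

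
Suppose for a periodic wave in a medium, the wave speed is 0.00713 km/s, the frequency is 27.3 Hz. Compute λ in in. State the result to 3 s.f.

10.3 in

Solving v = f·λ for λ: λ = v/f.
v = 0.00713 km/s = 7.130 m/s; f = 27.3 Hz.
λ = 0.2612 m
0.2612 m × (1 in / 0.02540 m) = 10.28 in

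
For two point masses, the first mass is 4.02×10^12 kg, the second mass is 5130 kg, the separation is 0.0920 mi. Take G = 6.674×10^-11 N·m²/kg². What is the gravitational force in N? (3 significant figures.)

F is given directly by: F = Gm₁m₂/r².
m₁ = 4.02×10^12 kg; m₂ = 5130 kg; r = 0.0920 mi = 148.1 m; G = 6.674×10^-11 N·m²/kg².
F = 62.79 N  (the unit combination reduces to kg·m/s² = N)

62.8 N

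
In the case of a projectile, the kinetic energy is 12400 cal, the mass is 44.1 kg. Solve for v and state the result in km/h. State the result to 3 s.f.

175 km/h

Rearranging KE = ½mv² for v: v = √(2·KE/m).
KE = 12400 cal = 51882 J; m = 44.1 kg.
v = 48.51 m/s
48.51 m/s × (1 km/h / 0.2778 m/s) = 174.6 km/h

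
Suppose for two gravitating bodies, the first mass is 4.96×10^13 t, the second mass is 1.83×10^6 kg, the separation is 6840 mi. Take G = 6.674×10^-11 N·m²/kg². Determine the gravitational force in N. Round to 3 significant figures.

From Newton's law of gravitation: F = Gm₁m₂/r².
m₁ = 4.96×10^13 t = 4.960×10^16 kg; m₂ = 1.83×10^6 kg; r = 6840 mi = 1.101×10^7 m; G = 6.674×10^-11 N·m²/kg².
F = 0.04999 N  (the unit combination reduces to kg·m/s² = N)

0.0500 N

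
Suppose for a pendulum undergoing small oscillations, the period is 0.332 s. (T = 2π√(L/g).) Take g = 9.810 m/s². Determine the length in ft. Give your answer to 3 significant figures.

Rearranging: L = g·(T/2π)².
T = 0.332 s; g = 9.810 m/s².
L = 0.02739 m
0.02739 m × (1 ft / 0.3048 m) = 0.08986 ft

0.0899 ft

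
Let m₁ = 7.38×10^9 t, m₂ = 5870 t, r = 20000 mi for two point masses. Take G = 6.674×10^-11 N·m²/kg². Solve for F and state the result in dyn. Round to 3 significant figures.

0.279 dyn

From Newton's law of gravitation: F = Gm₁m₂/r².
m₁ = 7.38×10^9 t = 7.380×10^12 kg; m₂ = 5870 t = 5.870×10^6 kg; r = 20000 mi = 3.219×10^7 m; G = 6.674×10^-11 N·m²/kg².
F = 2.791×10^-6 N
2.791×10^-6 N × (1 dyn / 1.000×10^-5 N) = 0.2791 dyn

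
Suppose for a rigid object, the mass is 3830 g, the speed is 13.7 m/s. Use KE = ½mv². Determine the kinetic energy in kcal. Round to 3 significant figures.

KE is given directly by: KE = ½mv².
m = 3830 g = 3.830 kg; v = 13.7 m/s.
KE = 359.4 J
359.4 J × (1 kcal / 4184 J) = 0.08590 kcal

0.0859 kcal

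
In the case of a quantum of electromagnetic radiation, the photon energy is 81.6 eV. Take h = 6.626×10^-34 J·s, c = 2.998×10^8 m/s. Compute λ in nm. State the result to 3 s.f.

Solving E = h·c/λ for λ: λ = hc/E.
E = 81.6 eV = 1.307×10^-17 J; h = 6.626×10^-34 J·s; c = 2.998×10^8 m/s.
λ = 1.519×10^-8 m
1.519×10^-8 m × (1 nm / 1.000×10^-9 m) = 15.19 nm

15.2 nm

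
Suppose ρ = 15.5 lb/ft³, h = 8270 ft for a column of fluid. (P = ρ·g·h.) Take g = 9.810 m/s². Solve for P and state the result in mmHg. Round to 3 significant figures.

46100 mmHg

P is given directly by: P = ρgh.
ρ = 15.5 lb/ft³ = 248.3 kg/m³; h = 8270 ft = 2521 m; g = 9.810 m/s².
P = 6.140×10^6 Pa
6.140×10^6 Pa × (1 mmHg / 133.3 Pa) = 46051 mmHg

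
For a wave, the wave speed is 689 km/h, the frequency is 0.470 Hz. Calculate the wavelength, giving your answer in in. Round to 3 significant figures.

16000 in

Rearranging v = f·λ for λ: λ = v/f.
v = 689 km/h = 191.4 m/s; f = 0.470 Hz.
λ = 407.2 m
407.2 m × (1 in / 0.02540 m) = 16032 in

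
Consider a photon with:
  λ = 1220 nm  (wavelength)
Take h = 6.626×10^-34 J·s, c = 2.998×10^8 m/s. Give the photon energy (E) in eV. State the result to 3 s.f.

Directly: E = hc/λ.
λ = 1220 nm = 1.220×10^-6 m; h = 6.626×10^-34 J·s; c = 2.998×10^8 m/s.
E = 1.628×10^-19 J  (the unit combination reduces to kg·m²/s² = J)
1.628×10^-19 J × (1 eV / 1.602×10^-19 J) = 1.016 eV

1.02 eV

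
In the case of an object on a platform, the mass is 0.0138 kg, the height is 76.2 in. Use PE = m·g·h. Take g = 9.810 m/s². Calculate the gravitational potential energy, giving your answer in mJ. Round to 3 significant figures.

262 mJ

Directly: PE = mgh.
m = 0.0138 kg; h = 76.2 in = 1.935 m; g = 9.810 m/s².
PE = 0.2620 J
0.2620 J × (1 mJ / 0.001000 J) = 262.0 mJ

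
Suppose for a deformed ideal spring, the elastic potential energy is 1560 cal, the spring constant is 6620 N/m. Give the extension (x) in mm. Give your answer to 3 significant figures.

1400 mm

Solving U = ½k·x² for x: x = √(2U/k).
U = 1560 cal = 6527 J; k = 6620 N/m.
x = 1.404 m
1.404 m × (1 mm / 0.001000 m) = 1404 mm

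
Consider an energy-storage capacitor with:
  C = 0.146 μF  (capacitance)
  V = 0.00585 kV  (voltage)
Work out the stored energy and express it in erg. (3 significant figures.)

25.0 erg

Directly: E = ½CV².
C = 0.146 μF = 1.460×10^-7 F; V = 0.00585 kV = 5.850 V.
E = 2.498×10^-6 J  (the unit combination reduces to kg·m²/s² = J)
2.498×10^-6 J × (1 erg / 1.000×10^-7 J) = 24.98 erg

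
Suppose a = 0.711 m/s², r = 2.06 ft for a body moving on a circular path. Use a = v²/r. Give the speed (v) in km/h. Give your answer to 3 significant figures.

2.41 km/h

Rearranging a = v²/r for v: v = √(a·r).
a = 0.711 m/s²; r = 2.06 ft = 0.6279 m.
v = 0.6682 m/s
0.6682 m/s × (1 km/h / 0.2778 m/s) = 2.405 km/h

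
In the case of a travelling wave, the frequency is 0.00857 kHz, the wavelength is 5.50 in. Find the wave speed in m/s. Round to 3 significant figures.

1.20 m/s

Directly: v = fλ.
f = 0.00857 kHz = 8.570 Hz; λ = 5.50 in = 0.1397 m.
v = 1.197 m/s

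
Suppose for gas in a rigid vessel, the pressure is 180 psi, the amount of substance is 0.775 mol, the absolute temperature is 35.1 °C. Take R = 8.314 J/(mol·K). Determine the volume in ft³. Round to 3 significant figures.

From the ideal-gas law: V = nRT/P.
P = 180 psi = 1.241×10^6 Pa; n = 0.775 mol; T = 35.1 °C = 308.2 K; R = 8.314 J/(mol·K).
V = 0.001600 m³
0.001600 m³ × (1 ft³ / 0.02832 m³) = 0.05652 ft³

0.0565 ft³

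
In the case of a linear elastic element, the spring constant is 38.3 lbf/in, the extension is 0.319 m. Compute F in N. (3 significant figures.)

2140 N

F is given directly by: F = kx.
k = 38.3 lbf/in = 6707 N/m; x = 0.319 m.
F = 2140 N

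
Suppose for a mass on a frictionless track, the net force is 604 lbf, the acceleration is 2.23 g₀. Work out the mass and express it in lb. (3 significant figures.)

Rearranging F = m·a for m: m = F/a.
F = 604 lbf = 2687 N; a = 2.23 g₀ = 21.87 m/s².
m = 122.9 kg
122.9 kg × (1 lb / 0.4536 kg) = 270.9 lb

271 lb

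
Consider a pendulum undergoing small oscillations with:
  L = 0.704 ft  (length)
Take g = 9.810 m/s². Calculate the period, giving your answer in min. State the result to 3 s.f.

Directly: T = 2π√(L/g).
L = 0.704 ft = 0.2146 m; g = 9.810 m/s².
T = 0.9293 s
0.9293 s × (1 min / 60.00 s) = 0.01549 min

0.0155 min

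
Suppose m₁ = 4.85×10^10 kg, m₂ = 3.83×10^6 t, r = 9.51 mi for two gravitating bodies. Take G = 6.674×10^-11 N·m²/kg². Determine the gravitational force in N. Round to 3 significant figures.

From Newton's law of gravitation: F = Gm₁m₂/r².
m₁ = 4.85×10^10 kg; m₂ = 3.83×10^6 t = 3.830×10^9 kg; r = 9.51 mi = 15305 m; G = 6.674×10^-11 N·m²/kg².
F = 52.93 N  (the unit combination reduces to kg·m/s² = N)

52.9 N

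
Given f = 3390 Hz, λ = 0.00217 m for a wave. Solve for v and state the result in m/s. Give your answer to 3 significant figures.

v is given directly by: v = fλ.
f = 3390 Hz; λ = 0.00217 m.
v = 7.356 m/s

7.36 m/s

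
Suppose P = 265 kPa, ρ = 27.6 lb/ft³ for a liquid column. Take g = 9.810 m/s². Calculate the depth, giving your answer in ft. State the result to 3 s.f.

200 ft

Rearranging P = ρ·g·h for h: h = P/(ρ·g).
P = 265 kPa = 2.650×10^5 Pa; ρ = 27.6 lb/ft³ = 442.1 kg/m³; g = 9.810 m/s².
h = 61.10 m
61.10 m × (1 ft / 0.3048 m) = 200.5 ft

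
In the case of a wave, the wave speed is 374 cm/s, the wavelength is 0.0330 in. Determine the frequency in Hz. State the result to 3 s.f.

4460 Hz

Rearranging: f = v/λ.
v = 374 cm/s = 3.740 m/s; λ = 0.0330 in = 8.382×10^-4 m.
f = 4462 Hz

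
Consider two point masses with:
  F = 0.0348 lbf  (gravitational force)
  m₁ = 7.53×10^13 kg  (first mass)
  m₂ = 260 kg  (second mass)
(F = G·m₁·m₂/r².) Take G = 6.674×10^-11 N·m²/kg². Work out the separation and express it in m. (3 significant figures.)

2910 m

From Newton's law of gravitation: r = √(G·m₁m₂/F).
F = 0.0348 lbf = 0.1548 N; m₁ = 7.53×10^13 kg; m₂ = 260 kg; G = 6.674×10^-11 N·m²/kg².
r = 2905 m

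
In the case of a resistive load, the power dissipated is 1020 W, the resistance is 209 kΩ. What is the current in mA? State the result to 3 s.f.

Rearranging: I = √(P/R).
P = 1020 W; R = 209 kΩ = 2.090×10^5 Ω.
I = 0.06986 A
0.06986 A × (1 mA / 0.001000 A) = 69.86 mA

69.9 mA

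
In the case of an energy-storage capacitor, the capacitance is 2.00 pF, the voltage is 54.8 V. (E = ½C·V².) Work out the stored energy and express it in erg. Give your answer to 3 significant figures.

0.0300 erg

E is given directly by: E = ½CV².
C = 2.00 pF = 2.000×10^-12 F; V = 54.8 V.
E = 3.003×10^-9 J
3.003×10^-9 J × (1 erg / 1.000×10^-7 J) = 0.03003 erg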